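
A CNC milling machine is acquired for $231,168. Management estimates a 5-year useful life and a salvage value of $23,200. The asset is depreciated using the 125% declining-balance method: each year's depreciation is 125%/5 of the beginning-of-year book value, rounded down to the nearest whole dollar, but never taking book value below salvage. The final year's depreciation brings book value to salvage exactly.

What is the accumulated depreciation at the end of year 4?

Depreciable base = $231,168 − $23,200 = $207,968.
Year 1: ⌊$231,168 × 125%/5⌋ = $57,792. Book value $173,376.
Year 2: ⌊$173,376 × 125%/5⌋ = $43,344. Book value $130,032.
Year 3: ⌊$130,032 × 125%/5⌋ = $32,508. Book value $97,524.
Year 4: ⌊$97,524 × 125%/5⌋ = $24,381. Book value $73,143.
Accumulated through year 4 = $231,168 − $73,143 = $158,025.

$158,025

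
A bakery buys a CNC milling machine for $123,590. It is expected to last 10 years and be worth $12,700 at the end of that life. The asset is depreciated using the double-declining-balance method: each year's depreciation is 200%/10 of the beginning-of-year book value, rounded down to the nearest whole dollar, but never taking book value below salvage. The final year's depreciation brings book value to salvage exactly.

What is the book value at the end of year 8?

$20,736

Depreciable base = $123,590 − $12,700 = $110,890.
Year 1: ⌊$123,590 × 200%/10⌋ = $24,718. Book value $98,872.
Year 2: ⌊$98,872 × 200%/10⌋ = $19,774. Book value $79,098.
Year 3: ⌊$79,098 × 200%/10⌋ = $15,819. Book value $63,279.
Year 4: ⌊$63,279 × 200%/10⌋ = $12,655. Book value $50,624.
Year 5: ⌊$50,624 × 200%/10⌋ = $10,124. Book value $40,500.
Year 6: ⌊$40,500 × 200%/10⌋ = $8,100. Book value $32,400.
Year 7: ⌊$32,400 × 200%/10⌋ = $6,480. Book value $25,920.
Year 8: ⌊$25,920 × 200%/10⌋ = $5,184. Book value $20,736.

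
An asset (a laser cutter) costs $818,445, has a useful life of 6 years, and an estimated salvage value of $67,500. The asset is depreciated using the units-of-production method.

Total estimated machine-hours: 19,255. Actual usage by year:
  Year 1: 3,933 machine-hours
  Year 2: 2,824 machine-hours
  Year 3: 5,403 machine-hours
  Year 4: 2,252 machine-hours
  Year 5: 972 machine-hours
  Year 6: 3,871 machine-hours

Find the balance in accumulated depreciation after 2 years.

$263,523

Depreciable base = $818,445 − $67,500 = $750,945.
Rate = $750,945 / 19,255 machine-hours = $39 per machine-hour.
Year 1: 3,933 × $39 = $153,387. Book value $665,058.
Year 2: 2,824 × $39 = $110,136. Book value $554,922.
Accumulated through year 2 = $818,445 − $554,922 = $263,523.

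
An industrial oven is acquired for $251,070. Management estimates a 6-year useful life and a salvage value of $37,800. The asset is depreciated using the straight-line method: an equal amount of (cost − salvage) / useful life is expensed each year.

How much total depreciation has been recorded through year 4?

$142,180

Depreciable base = $251,070 − $37,800 = $213,270.
Annual expense = $213,270 / 6 = $35,545.
End of year 1: book value $215,525.
End of year 2: book value $179,980.
End of year 3: book value $144,435.
End of year 4: book value $108,890.
Accumulated through year 4 = $251,070 − $108,890 = $142,180.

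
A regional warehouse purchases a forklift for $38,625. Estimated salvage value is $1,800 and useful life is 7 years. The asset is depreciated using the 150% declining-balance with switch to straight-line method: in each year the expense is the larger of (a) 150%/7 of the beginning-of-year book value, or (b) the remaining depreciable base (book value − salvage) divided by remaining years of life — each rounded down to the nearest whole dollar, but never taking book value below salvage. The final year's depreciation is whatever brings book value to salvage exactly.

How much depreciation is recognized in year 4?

Depreciable base = $38,625 − $1,800 = $36,825.
Year 1: DB = ⌊$38,625 × 150%/7⌋ = $8,276; SL = ⌊$36,825/7⌋ = $5,260 → take DB $8,276. Book value $30,349.
Year 2: DB = ⌊$30,349 × 150%/7⌋ = $6,503; SL = ⌊$28,549/6⌋ = $4,758 → take DB $6,503. Book value $23,846.
Year 3: DB = ⌊$23,846 × 150%/7⌋ = $5,109; SL = ⌊$22,046/5⌋ = $4,409 → take DB $5,109. Book value $18,737.
Year 4: DB = ⌊$18,737 × 150%/7⌋ = $4,015; SL = ⌊$16,937/4⌋ = $4,234 → take SL $4,234. Book value $14,503.

$4,234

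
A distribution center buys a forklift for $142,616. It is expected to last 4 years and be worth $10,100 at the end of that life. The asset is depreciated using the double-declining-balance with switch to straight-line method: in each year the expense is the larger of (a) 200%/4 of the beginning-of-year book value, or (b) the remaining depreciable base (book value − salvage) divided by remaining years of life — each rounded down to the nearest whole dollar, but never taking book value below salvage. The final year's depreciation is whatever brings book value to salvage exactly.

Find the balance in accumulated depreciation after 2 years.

$106,962

Depreciable base = $142,616 − $10,100 = $132,516.
Year 1: DB = ⌊$142,616 × 200%/4⌋ = $71,308; SL = ⌊$132,516/4⌋ = $33,129 → take DB $71,308. Book value $71,308.
Year 2: DB = ⌊$71,308 × 200%/4⌋ = $35,654; SL = ⌊$61,208/3⌋ = $20,402 → take DB $35,654. Book value $35,654.
Accumulated through year 2 = $142,616 − $35,654 = $106,962.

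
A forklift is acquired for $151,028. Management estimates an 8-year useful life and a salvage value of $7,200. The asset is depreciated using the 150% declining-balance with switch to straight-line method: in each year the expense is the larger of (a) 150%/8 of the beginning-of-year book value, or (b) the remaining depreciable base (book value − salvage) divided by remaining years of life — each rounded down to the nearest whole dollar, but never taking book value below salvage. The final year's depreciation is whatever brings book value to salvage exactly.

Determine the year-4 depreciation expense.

Depreciable base = $151,028 − $7,200 = $143,828.
Year 1: DB = ⌊$151,028 × 150%/8⌋ = $28,317; SL = ⌊$143,828/8⌋ = $17,978 → take DB $28,317. Book value $122,711.
Year 2: DB = ⌊$122,711 × 150%/8⌋ = $23,008; SL = ⌊$115,511/7⌋ = $16,501 → take DB $23,008. Book value $99,703.
Year 3: DB = ⌊$99,703 × 150%/8⌋ = $18,694; SL = ⌊$92,503/6⌋ = $15,417 → take DB $18,694. Book value $81,009.
Year 4: DB = ⌊$81,009 × 150%/8⌋ = $15,189; SL = ⌊$73,809/5⌋ = $14,761 → take DB $15,189. Book value $65,820.

$15,189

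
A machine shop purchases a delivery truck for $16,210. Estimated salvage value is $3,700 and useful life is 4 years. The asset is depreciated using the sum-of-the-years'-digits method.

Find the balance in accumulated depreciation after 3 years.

Depreciable base = $16,210 − $3,700 = $12,510.
Sum of the years' digits = 4+3+2+1 = 10.
Year 1: $12,510 × 4/10 = $5,004. Book value $11,206.
Year 2: $12,510 × 3/10 = $3,753. Book value $7,453.
Year 3: $12,510 × 2/10 = $2,502. Book value $4,951.
Accumulated through year 3 = $16,210 − $4,951 = $11,259.

$11,259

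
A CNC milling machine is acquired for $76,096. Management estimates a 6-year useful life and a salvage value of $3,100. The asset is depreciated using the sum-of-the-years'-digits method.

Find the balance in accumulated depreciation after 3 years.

Depreciable base = $76,096 − $3,100 = $72,996.
Sum of the years' digits = 6+5+4+3+2+1 = 21.
Year 1: $72,996 × 6/21 = $20,856. Book value $55,240.
Year 2: $72,996 × 5/21 = $17,380. Book value $37,860.
Year 3: $72,996 × 4/21 = $13,904. Book value $23,956.
Accumulated through year 3 = $76,096 − $23,956 = $52,140.

$52,140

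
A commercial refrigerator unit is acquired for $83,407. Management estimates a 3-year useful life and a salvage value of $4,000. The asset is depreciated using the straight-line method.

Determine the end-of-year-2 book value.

$30,469

Depreciable base = $83,407 − $4,000 = $79,407.
Annual expense = $79,407 / 3 = $26,469.
End of year 1: book value $56,938.
End of year 2: book value $30,469.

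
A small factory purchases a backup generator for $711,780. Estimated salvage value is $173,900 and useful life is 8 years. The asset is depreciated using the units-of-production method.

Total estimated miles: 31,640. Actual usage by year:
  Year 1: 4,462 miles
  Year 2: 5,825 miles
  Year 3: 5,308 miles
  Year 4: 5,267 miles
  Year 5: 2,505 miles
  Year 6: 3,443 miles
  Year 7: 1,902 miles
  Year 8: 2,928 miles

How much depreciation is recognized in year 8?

Depreciable base = $711,780 − $173,900 = $537,880.
Rate = $537,880 / 31,640 miles = $17 per mile.
Year 1: 4,462 × $17 = $75,854. Book value $635,926.
Year 2: 5,825 × $17 = $99,025. Book value $536,901.
Year 3: 5,308 × $17 = $90,236. Book value $446,665.
Year 4: 5,267 × $17 = $89,539. Book value $357,126.
Year 5: 2,505 × $17 = $42,585. Book value $314,541.
Year 6: 3,443 × $17 = $58,531. Book value $256,010.
Year 7: 1,902 × $17 = $32,334. Book value $223,676.
Year 8: 2,928 × $17 = $49,776. Book value $173,900.

$49,776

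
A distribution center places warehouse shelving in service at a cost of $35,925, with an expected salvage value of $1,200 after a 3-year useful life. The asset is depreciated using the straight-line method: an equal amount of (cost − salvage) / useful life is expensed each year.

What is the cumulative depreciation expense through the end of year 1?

Depreciable base = $35,925 − $1,200 = $34,725.
Annual expense = $34,725 / 3 = $11,575.
End of year 1: book value $24,350.
Accumulated through year 1 = $35,925 − $24,350 = $11,575.

$11,575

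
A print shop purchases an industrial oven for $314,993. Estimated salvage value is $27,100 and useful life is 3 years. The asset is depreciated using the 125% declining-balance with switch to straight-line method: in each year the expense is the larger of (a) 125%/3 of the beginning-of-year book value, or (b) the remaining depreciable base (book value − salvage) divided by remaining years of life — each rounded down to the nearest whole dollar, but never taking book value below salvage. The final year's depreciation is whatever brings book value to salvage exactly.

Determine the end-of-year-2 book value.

Depreciable base = $314,993 − $27,100 = $287,893.
Year 1: DB = ⌊$314,993 × 125%/3⌋ = $131,247; SL = ⌊$287,893/3⌋ = $95,964 → take DB $131,247. Book value $183,746.
Year 2: DB = ⌊$183,746 × 125%/3⌋ = $76,560; SL = ⌊$156,646/2⌋ = $78,323 → take SL $78,323. Book value $105,423.

$105,423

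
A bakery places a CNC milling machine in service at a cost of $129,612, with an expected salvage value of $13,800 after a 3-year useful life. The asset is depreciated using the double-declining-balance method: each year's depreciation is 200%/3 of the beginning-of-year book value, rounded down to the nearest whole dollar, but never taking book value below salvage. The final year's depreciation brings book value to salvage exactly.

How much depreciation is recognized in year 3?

$602

Depreciable base = $129,612 − $13,800 = $115,812.
Year 1: ⌊$129,612 × 200%/3⌋ = $86,408. Book value $43,204.
Year 2: ⌊$43,204 × 200%/3⌋ = $28,802. Book value $14,402.
Year 3 (final): $14,402 − $13,800 = $602. Book value $13,800.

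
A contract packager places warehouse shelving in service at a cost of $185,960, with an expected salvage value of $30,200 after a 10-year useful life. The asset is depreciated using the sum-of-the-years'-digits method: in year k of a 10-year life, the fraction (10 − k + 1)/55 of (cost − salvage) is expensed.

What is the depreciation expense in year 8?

Depreciable base = $185,960 − $30,200 = $155,760.
Sum of the years' digits = 10+9+8+7+6+5+4+3+2+1 = 55.
Year 1: $155,760 × 10/55 = $28,320. Book value $157,640.
Year 2: $155,760 × 9/55 = $25,488. Book value $132,152.
Year 3: $155,760 × 8/55 = $22,656. Book value $109,496.
Year 4: $155,760 × 7/55 = $19,824. Book value $89,672.
Year 5: $155,760 × 6/55 = $16,992. Book value $72,680.
Year 6: $155,760 × 5/55 = $14,160. Book value $58,520.
Year 7: $155,760 × 4/55 = $11,328. Book value $47,192.
Year 8: $155,760 × 3/55 = $8,496. Book value $38,696.

$8,496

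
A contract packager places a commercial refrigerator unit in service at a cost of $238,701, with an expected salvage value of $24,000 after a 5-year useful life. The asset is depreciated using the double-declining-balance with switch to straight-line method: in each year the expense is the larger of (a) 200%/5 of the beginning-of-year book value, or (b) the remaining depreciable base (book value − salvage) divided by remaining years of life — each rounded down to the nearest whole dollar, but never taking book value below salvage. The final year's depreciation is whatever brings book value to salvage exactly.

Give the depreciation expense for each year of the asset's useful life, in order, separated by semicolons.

Depreciable base = $238,701 − $24,000 = $214,701.
Year 1: DB = ⌊$238,701 × 200%/5⌋ = $95,480; SL = ⌊$214,701/5⌋ = $42,940 → take DB $95,480. Book value $143,221.
Year 2: DB = ⌊$143,221 × 200%/5⌋ = $57,288; SL = ⌊$119,221/4⌋ = $29,805 → take DB $57,288. Book value $85,933.
Year 3: DB = ⌊$85,933 × 200%/5⌋ = $34,373; SL = ⌊$61,933/3⌋ = $20,644 → take DB $34,373. Book value $51,560.
Year 4: DB = ⌊$51,560 × 200%/5⌋ = $20,624; SL = ⌊$27,560/2⌋ = $13,780 → take DB $20,624. Book value $30,936.
Year 5 (final): $30,936 − $24,000 = $6,936. Book value $24,000.

$95,480; $57,288; $34,373; $20,624; $6,936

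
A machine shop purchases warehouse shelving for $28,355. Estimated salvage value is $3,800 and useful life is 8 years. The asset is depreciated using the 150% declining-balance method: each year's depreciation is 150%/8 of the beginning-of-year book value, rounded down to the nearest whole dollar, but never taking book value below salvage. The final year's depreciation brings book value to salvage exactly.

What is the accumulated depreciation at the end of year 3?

$13,145

Depreciable base = $28,355 − $3,800 = $24,555.
Year 1: ⌊$28,355 × 150%/8⌋ = $5,316. Book value $23,039.
Year 2: ⌊$23,039 × 150%/8⌋ = $4,319. Book value $18,720.
Year 3: ⌊$18,720 × 150%/8⌋ = $3,510. Book value $15,210.
Accumulated through year 3 = $28,355 − $15,210 = $13,145.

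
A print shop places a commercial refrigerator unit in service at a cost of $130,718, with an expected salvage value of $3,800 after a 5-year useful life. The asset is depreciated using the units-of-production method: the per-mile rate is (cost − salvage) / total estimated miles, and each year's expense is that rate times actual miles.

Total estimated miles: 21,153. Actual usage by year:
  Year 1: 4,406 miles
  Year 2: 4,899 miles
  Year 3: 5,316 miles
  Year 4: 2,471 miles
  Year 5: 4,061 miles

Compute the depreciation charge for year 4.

Depreciable base = $130,718 − $3,800 = $126,918.
Rate = $126,918 / 21,153 miles = $6 per mile.
Year 1: 4,406 × $6 = $26,436. Book value $104,282.
Year 2: 4,899 × $6 = $29,394. Book value $74,888.
Year 3: 5,316 × $6 = $31,896. Book value $42,992.
Year 4: 2,471 × $6 = $14,826. Book value $28,166.

$14,826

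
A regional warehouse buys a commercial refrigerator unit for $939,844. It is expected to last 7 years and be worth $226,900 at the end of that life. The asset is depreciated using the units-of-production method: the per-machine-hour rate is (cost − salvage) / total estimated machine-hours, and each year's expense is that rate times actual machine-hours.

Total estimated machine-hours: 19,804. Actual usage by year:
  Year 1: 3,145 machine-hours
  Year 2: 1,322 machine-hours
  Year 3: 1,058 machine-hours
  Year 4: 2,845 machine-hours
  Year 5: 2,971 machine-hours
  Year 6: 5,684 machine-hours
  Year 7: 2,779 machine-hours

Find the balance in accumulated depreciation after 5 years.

Depreciable base = $939,844 − $226,900 = $712,944.
Rate = $712,944 / 19,804 machine-hours = $36 per machine-hour.
Year 1: 3,145 × $36 = $113,220. Book value $826,624.
Year 2: 1,322 × $36 = $47,592. Book value $779,032.
Year 3: 1,058 × $36 = $38,088. Book value $740,944.
Year 4: 2,845 × $36 = $102,420. Book value $638,524.
Year 5: 2,971 × $36 = $106,956. Book value $531,568.
Accumulated through year 5 = $939,844 − $531,568 = $408,276.

$408,276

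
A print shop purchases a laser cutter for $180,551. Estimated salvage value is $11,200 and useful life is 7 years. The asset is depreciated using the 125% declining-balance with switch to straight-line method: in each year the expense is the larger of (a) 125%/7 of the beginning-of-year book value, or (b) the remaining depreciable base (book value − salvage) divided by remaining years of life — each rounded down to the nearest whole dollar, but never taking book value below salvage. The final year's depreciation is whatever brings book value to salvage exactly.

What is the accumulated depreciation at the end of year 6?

Depreciable base = $180,551 − $11,200 = $169,351.
Year 1: DB = ⌊$180,551 × 125%/7⌋ = $32,241; SL = ⌊$169,351/7⌋ = $24,193 → take DB $32,241. Book value $148,310.
Year 2: DB = ⌊$148,310 × 125%/7⌋ = $26,483; SL = ⌊$137,110/6⌋ = $22,851 → take DB $26,483. Book value $121,827.
Year 3: DB = ⌊$121,827 × 125%/7⌋ = $21,754; SL = ⌊$110,627/5⌋ = $22,125 → take SL $22,125. Book value $99,702.
Year 4: DB = ⌊$99,702 × 125%/7⌋ = $17,803; SL = ⌊$88,502/4⌋ = $22,125 → take SL $22,125. Book value $77,577.
Year 5: DB = ⌊$77,577 × 125%/7⌋ = $13,853; SL = ⌊$66,377/3⌋ = $22,125 → take SL $22,125. Book value $55,452.
Year 6: DB = ⌊$55,452 × 125%/7⌋ = $9,902; SL = ⌊$44,252/2⌋ = $22,126 → take SL $22,126. Book value $33,326.
Accumulated through year 6 = $180,551 − $33,326 = $147,225.

$147,225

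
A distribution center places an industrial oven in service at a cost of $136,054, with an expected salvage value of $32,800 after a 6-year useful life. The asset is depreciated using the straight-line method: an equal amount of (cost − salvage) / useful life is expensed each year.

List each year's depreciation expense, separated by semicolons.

$17,209; $17,209; $17,209; $17,209; $17,209; $17,209

Depreciable base = $136,054 − $32,800 = $103,254.
Annual expense = $103,254 / 6 = $17,209.
End of year 1: book value $118,845.
End of year 2: book value $101,636.
End of year 3: book value $84,427.
End of year 4: book value $67,218.
End of year 5: book value $50,009.
End of year 6: book value $32,800.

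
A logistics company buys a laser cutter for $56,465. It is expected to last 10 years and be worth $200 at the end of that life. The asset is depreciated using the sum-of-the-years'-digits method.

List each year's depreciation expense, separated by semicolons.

$10,230; $9,207; $8,184; $7,161; $6,138; $5,115; $4,092; $3,069; $2,046; $1,023

Depreciable base = $56,465 − $200 = $56,265.
Sum of the years' digits = 10+9+8+7+6+5+4+3+2+1 = 55.
Year 1: $56,265 × 10/55 = $10,230. Book value $46,235.
Year 2: $56,265 × 9/55 = $9,207. Book value $37,028.
Year 3: $56,265 × 8/55 = $8,184. Book value $28,844.
Year 4: $56,265 × 7/55 = $7,161. Book value $21,683.
Year 5: $56,265 × 6/55 = $6,138. Book value $15,545.
Year 6: $56,265 × 5/55 = $5,115. Book value $10,430.
Year 7: $56,265 × 4/55 = $4,092. Book value $6,338.
Year 8: $56,265 × 3/55 = $3,069. Book value $3,269.
Year 9: $56,265 × 2/55 = $2,046. Book value $1,223.
Year 10: $56,265 × 1/55 = $1,023. Book value $200.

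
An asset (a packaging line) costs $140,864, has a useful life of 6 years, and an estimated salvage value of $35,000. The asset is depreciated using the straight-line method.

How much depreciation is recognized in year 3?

$17,644

Depreciable base = $140,864 − $35,000 = $105,864.
Annual expense = $105,864 / 6 = $17,644.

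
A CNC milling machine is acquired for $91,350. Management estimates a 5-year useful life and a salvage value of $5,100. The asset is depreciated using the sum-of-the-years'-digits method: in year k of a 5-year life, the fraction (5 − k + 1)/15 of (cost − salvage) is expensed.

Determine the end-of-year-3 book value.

Depreciable base = $91,350 − $5,100 = $86,250.
Sum of the years' digits = 5+4+3+2+1 = 15.
Year 1: $86,250 × 5/15 = $28,750. Book value $62,600.
Year 2: $86,250 × 4/15 = $23,000. Book value $39,600.
Year 3: $86,250 × 3/15 = $17,250. Book value $22,350.

$22,350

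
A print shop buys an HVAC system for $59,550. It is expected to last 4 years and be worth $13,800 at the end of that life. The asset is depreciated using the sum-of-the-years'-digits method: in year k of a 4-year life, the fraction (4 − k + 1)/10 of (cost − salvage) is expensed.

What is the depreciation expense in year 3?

Depreciable base = $59,550 − $13,800 = $45,750.
Sum of the years' digits = 4+3+2+1 = 10.
Year 1: $45,750 × 4/10 = $18,300. Book value $41,250.
Year 2: $45,750 × 3/10 = $13,725. Book value $27,525.
Year 3: $45,750 × 2/10 = $9,150. Book value $18,375.

$9,150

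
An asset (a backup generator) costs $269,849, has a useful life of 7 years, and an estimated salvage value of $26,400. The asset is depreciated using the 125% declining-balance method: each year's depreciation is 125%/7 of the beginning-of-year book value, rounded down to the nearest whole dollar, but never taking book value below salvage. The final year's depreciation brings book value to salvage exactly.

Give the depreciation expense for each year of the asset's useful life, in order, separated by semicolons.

Depreciable base = $269,849 − $26,400 = $243,449.
Year 1: ⌊$269,849 × 125%/7⌋ = $48,187. Book value $221,662.
Year 2: ⌊$221,662 × 125%/7⌋ = $39,582. Book value $182,080.
Year 3: ⌊$182,080 × 125%/7⌋ = $32,514. Book value $149,566.
Year 4: ⌊$149,566 × 125%/7⌋ = $26,708. Book value $122,858.
Year 5: ⌊$122,858 × 125%/7⌋ = $21,938. Book value $100,920.
Year 6: ⌊$100,920 × 125%/7⌋ = $18,021. Book value $82,899.
Year 7 (final): $82,899 − $26,400 = $56,499. Book value $26,400.

$48,187; $39,582; $32,514; $26,708; $21,938; $18,021; $56,499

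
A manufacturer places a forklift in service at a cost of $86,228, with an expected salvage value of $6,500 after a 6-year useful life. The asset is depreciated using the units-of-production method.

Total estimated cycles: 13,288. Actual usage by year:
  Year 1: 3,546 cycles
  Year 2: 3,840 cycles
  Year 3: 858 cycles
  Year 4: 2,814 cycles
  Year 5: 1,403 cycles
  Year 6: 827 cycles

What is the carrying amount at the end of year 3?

$36,764

Depreciable base = $86,228 − $6,500 = $79,728.
Rate = $79,728 / 13,288 cycles = $6 per cycle.
Year 1: 3,546 × $6 = $21,276. Book value $64,952.
Year 2: 3,840 × $6 = $23,040. Book value $41,912.
Year 3: 858 × $6 = $5,148. Book value $36,764.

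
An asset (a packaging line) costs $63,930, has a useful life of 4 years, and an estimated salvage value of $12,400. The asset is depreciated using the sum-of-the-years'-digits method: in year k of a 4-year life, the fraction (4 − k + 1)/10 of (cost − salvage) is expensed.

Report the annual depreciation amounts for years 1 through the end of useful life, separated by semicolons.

$20,612; $15,459; $10,306; $5,153

Depreciable base = $63,930 − $12,400 = $51,530.
Sum of the years' digits = 4+3+2+1 = 10.
Year 1: $51,530 × 4/10 = $20,612. Book value $43,318.
Year 2: $51,530 × 3/10 = $15,459. Book value $27,859.
Year 3: $51,530 × 2/10 = $10,306. Book value $17,553.
Year 4: $51,530 × 1/10 = $5,153. Book value $12,400.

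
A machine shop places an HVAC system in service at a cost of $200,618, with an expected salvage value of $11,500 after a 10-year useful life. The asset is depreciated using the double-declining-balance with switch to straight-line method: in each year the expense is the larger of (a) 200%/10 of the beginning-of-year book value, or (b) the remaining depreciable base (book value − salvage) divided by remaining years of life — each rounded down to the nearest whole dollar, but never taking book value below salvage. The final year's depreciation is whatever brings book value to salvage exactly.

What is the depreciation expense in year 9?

$10,191

Depreciable base = $200,618 − $11,500 = $189,118.
Year 1: DB = ⌊$200,618 × 200%/10⌋ = $40,123; SL = ⌊$189,118/10⌋ = $18,911 → take DB $40,123. Book value $160,495.
Year 2: DB = ⌊$160,495 × 200%/10⌋ = $32,099; SL = ⌊$148,995/9⌋ = $16,555 → take DB $32,099. Book value $128,396.
Year 3: DB = ⌊$128,396 × 200%/10⌋ = $25,679; SL = ⌊$116,896/8⌋ = $14,612 → take DB $25,679. Book value $102,717.
Year 4: DB = ⌊$102,717 × 200%/10⌋ = $20,543; SL = ⌊$91,217/7⌋ = $13,031 → take DB $20,543. Book value $82,174.
Year 5: DB = ⌊$82,174 × 200%/10⌋ = $16,434; SL = ⌊$70,674/6⌋ = $11,779 → take DB $16,434. Book value $65,740.
Year 6: DB = ⌊$65,740 × 200%/10⌋ = $13,148; SL = ⌊$54,240/5⌋ = $10,848 → take DB $13,148. Book value $52,592.
Year 7: DB = ⌊$52,592 × 200%/10⌋ = $10,518; SL = ⌊$41,092/4⌋ = $10,273 → take DB $10,518. Book value $42,074.
Year 8: DB = ⌊$42,074 × 200%/10⌋ = $8,414; SL = ⌊$30,574/3⌋ = $10,191 → take SL $10,191. Book value $31,883.
Year 9: DB = ⌊$31,883 × 200%/10⌋ = $6,376; SL = ⌊$20,383/2⌋ = $10,191 → take SL $10,191. Book value $21,692.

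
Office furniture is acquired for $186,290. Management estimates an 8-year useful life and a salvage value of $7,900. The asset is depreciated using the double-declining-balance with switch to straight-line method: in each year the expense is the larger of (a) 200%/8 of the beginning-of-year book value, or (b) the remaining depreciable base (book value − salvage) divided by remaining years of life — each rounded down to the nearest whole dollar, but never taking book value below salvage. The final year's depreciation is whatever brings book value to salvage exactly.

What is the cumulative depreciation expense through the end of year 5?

$142,082

Depreciable base = $186,290 − $7,900 = $178,390.
Year 1: DB = ⌊$186,290 × 200%/8⌋ = $46,572; SL = ⌊$178,390/8⌋ = $22,298 → take DB $46,572. Book value $139,718.
Year 2: DB = ⌊$139,718 × 200%/8⌋ = $34,929; SL = ⌊$131,818/7⌋ = $18,831 → take DB $34,929. Book value $104,789.
Year 3: DB = ⌊$104,789 × 200%/8⌋ = $26,197; SL = ⌊$96,889/6⌋ = $16,148 → take DB $26,197. Book value $78,592.
Year 4: DB = ⌊$78,592 × 200%/8⌋ = $19,648; SL = ⌊$70,692/5⌋ = $14,138 → take DB $19,648. Book value $58,944.
Year 5: DB = ⌊$58,944 × 200%/8⌋ = $14,736; SL = ⌊$51,044/4⌋ = $12,761 → take DB $14,736. Book value $44,208.
Accumulated through year 5 = $186,290 − $44,208 = $142,082.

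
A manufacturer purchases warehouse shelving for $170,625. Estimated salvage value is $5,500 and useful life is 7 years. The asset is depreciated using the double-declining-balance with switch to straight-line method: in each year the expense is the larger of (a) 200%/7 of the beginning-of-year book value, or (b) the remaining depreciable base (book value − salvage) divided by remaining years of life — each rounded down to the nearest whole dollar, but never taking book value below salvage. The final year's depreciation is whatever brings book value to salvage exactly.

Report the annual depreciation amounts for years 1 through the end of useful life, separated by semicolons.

$48,750; $34,821; $24,872; $17,766; $12,972; $12,972; $12,972

Depreciable base = $170,625 − $5,500 = $165,125.
Year 1: DB = ⌊$170,625 × 200%/7⌋ = $48,750; SL = ⌊$165,125/7⌋ = $23,589 → take DB $48,750. Book value $121,875.
Year 2: DB = ⌊$121,875 × 200%/7⌋ = $34,821; SL = ⌊$116,375/6⌋ = $19,395 → take DB $34,821. Book value $87,054.
Year 3: DB = ⌊$87,054 × 200%/7⌋ = $24,872; SL = ⌊$81,554/5⌋ = $16,310 → take DB $24,872. Book value $62,182.
Year 4: DB = ⌊$62,182 × 200%/7⌋ = $17,766; SL = ⌊$56,682/4⌋ = $14,170 → take DB $17,766. Book value $44,416.
Year 5: DB = ⌊$44,416 × 200%/7⌋ = $12,690; SL = ⌊$38,916/3⌋ = $12,972 → take SL $12,972. Book value $31,444.
Year 6: DB = ⌊$31,444 × 200%/7⌋ = $8,984; SL = ⌊$25,944/2⌋ = $12,972 → take SL $12,972. Book value $18,472.
Year 7 (final): $18,472 − $5,500 = $12,972. Book value $5,500.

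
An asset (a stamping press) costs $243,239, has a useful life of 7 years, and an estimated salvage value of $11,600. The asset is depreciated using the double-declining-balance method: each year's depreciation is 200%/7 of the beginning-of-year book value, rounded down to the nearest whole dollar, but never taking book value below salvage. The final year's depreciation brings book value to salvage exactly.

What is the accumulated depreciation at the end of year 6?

Depreciable base = $243,239 − $11,600 = $231,639.
Year 1: ⌊$243,239 × 200%/7⌋ = $69,496. Book value $173,743.
Year 2: ⌊$173,743 × 200%/7⌋ = $49,640. Book value $124,103.
Year 3: ⌊$124,103 × 200%/7⌋ = $35,458. Book value $88,645.
Year 4: ⌊$88,645 × 200%/7⌋ = $25,327. Book value $63,318.
Year 5: ⌊$63,318 × 200%/7⌋ = $18,090. Book value $45,228.
Year 6: ⌊$45,228 × 200%/7⌋ = $12,922. Book value $32,306.
Accumulated through year 6 = $243,239 − $32,306 = $210,933.

$210,933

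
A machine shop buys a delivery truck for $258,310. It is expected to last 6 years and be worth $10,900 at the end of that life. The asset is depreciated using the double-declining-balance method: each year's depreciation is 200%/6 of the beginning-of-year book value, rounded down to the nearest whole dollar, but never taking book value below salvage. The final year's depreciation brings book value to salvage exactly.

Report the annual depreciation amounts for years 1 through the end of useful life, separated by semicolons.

$86,103; $57,402; $38,268; $25,512; $17,008; $23,117

Depreciable base = $258,310 − $10,900 = $247,410.
Year 1: ⌊$258,310 × 200%/6⌋ = $86,103. Book value $172,207.
Year 2: ⌊$172,207 × 200%/6⌋ = $57,402. Book value $114,805.
Year 3: ⌊$114,805 × 200%/6⌋ = $38,268. Book value $76,537.
Year 4: ⌊$76,537 × 200%/6⌋ = $25,512. Book value $51,025.
Year 5: ⌊$51,025 × 200%/6⌋ = $17,008. Book value $34,017.
Year 6 (final): $34,017 − $10,900 = $23,117. Book value $10,900.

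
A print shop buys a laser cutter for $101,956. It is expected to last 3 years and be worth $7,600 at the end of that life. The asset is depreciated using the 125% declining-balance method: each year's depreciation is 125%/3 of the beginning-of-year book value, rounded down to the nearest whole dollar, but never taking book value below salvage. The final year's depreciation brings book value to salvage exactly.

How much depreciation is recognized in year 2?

$24,781

Depreciable base = $101,956 − $7,600 = $94,356.
Year 1: ⌊$101,956 × 125%/3⌋ = $42,481. Book value $59,475.
Year 2: ⌊$59,475 × 125%/3⌋ = $24,781. Book value $34,694.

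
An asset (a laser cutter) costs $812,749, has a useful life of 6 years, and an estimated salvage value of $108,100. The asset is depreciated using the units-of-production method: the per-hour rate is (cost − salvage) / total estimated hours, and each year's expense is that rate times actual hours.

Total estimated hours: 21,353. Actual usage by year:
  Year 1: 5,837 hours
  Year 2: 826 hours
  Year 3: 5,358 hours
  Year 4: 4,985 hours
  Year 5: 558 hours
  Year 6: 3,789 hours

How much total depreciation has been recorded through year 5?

$579,612

Depreciable base = $812,749 − $108,100 = $704,649.
Rate = $704,649 / 21,353 hours = $33 per hour.
Year 1: 5,837 × $33 = $192,621. Book value $620,128.
Year 2: 826 × $33 = $27,258. Book value $592,870.
Year 3: 5,358 × $33 = $176,814. Book value $416,056.
Year 4: 4,985 × $33 = $164,505. Book value $251,551.
Year 5: 558 × $33 = $18,414. Book value $233,137.
Accumulated through year 5 = $812,749 − $233,137 = $579,612.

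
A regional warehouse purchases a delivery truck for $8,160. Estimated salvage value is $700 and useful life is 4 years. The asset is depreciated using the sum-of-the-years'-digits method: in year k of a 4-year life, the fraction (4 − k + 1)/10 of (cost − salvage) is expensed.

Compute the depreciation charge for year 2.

Depreciable base = $8,160 − $700 = $7,460.
Sum of the years' digits = 4+3+2+1 = 10.
Year 1: $7,460 × 4/10 = $2,984. Book value $5,176.
Year 2: $7,460 × 3/10 = $2,238. Book value $2,938.

$2,238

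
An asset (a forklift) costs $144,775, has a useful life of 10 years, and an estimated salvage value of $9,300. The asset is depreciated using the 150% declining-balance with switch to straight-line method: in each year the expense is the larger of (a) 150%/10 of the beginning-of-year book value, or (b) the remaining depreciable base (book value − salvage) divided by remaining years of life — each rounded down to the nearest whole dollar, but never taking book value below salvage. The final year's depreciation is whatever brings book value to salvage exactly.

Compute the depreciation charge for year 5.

Depreciable base = $144,775 − $9,300 = $135,475.
Year 1: DB = ⌊$144,775 × 150%/10⌋ = $21,716; SL = ⌊$135,475/10⌋ = $13,547 → take DB $21,716. Book value $123,059.
Year 2: DB = ⌊$123,059 × 150%/10⌋ = $18,458; SL = ⌊$113,759/9⌋ = $12,639 → take DB $18,458. Book value $104,601.
Year 3: DB = ⌊$104,601 × 150%/10⌋ = $15,690; SL = ⌊$95,301/8⌋ = $11,912 → take DB $15,690. Book value $88,911.
Year 4: DB = ⌊$88,911 × 150%/10⌋ = $13,336; SL = ⌊$79,611/7⌋ = $11,373 → take DB $13,336. Book value $75,575.
Year 5: DB = ⌊$75,575 × 150%/10⌋ = $11,336; SL = ⌊$66,275/6⌋ = $11,045 → take DB $11,336. Book value $64,239.

$11,336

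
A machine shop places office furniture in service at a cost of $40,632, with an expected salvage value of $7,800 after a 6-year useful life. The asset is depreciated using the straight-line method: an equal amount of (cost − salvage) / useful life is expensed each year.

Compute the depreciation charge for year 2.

Depreciable base = $40,632 − $7,800 = $32,832.
Annual expense = $32,832 / 6 = $5,472.

$5,472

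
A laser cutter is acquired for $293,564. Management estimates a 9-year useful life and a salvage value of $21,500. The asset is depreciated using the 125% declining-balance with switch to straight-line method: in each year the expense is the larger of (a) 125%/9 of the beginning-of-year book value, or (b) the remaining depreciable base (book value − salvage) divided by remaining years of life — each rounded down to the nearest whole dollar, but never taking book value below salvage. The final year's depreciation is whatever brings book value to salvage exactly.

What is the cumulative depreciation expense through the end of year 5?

$161,431

Depreciable base = $293,564 − $21,500 = $272,064.
Year 1: DB = ⌊$293,564 × 125%/9⌋ = $40,772; SL = ⌊$272,064/9⌋ = $30,229 → take DB $40,772. Book value $252,792.
Year 2: DB = ⌊$252,792 × 125%/9⌋ = $35,110; SL = ⌊$231,292/8⌋ = $28,911 → take DB $35,110. Book value $217,682.
Year 3: DB = ⌊$217,682 × 125%/9⌋ = $30,233; SL = ⌊$196,182/7⌋ = $28,026 → take DB $30,233. Book value $187,449.
Year 4: DB = ⌊$187,449 × 125%/9⌋ = $26,034; SL = ⌊$165,949/6⌋ = $27,658 → take SL $27,658. Book value $159,791.
Year 5: DB = ⌊$159,791 × 125%/9⌋ = $22,193; SL = ⌊$138,291/5⌋ = $27,658 → take SL $27,658. Book value $132,133.
Accumulated through year 5 = $293,564 − $132,133 = $161,431.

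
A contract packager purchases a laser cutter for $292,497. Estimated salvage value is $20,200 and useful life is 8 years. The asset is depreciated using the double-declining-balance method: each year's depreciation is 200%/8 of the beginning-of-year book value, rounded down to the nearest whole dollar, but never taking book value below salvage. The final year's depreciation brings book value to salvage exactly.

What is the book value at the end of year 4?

Depreciable base = $292,497 − $20,200 = $272,297.
Year 1: ⌊$292,497 × 200%/8⌋ = $73,124. Book value $219,373.
Year 2: ⌊$219,373 × 200%/8⌋ = $54,843. Book value $164,530.
Year 3: ⌊$164,530 × 200%/8⌋ = $41,132. Book value $123,398.
Year 4: ⌊$123,398 × 200%/8⌋ = $30,849. Book value $92,549.

$92,549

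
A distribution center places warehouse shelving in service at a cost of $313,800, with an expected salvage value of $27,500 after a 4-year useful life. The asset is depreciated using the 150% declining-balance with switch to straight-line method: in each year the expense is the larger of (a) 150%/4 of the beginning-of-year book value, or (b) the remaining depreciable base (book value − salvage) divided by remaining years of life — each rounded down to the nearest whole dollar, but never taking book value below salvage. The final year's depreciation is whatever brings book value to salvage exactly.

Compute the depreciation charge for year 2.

$73,546

Depreciable base = $313,800 − $27,500 = $286,300.
Year 1: DB = ⌊$313,800 × 150%/4⌋ = $117,675; SL = ⌊$286,300/4⌋ = $71,575 → take DB $117,675. Book value $196,125.
Year 2: DB = ⌊$196,125 × 150%/4⌋ = $73,546; SL = ⌊$168,625/3⌋ = $56,208 → take DB $73,546. Book value $122,579.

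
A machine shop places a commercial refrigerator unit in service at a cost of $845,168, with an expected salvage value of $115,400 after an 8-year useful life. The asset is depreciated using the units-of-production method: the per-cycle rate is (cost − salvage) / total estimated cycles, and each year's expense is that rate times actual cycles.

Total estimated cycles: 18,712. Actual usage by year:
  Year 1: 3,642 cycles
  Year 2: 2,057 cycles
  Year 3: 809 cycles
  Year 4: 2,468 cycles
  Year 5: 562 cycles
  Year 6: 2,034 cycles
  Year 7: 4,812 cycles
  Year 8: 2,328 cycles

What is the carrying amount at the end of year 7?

$206,192

Depreciable base = $845,168 − $115,400 = $729,768.
Rate = $729,768 / 18,712 cycles = $39 per cycle.
Year 1: 3,642 × $39 = $142,038. Book value $703,130.
Year 2: 2,057 × $39 = $80,223. Book value $622,907.
Year 3: 809 × $39 = $31,551. Book value $591,356.
Year 4: 2,468 × $39 = $96,252. Book value $495,104.
Year 5: 562 × $39 = $21,918. Book value $473,186.
Year 6: 2,034 × $39 = $79,326. Book value $393,860.
Year 7: 4,812 × $39 = $187,668. Book value $206,192.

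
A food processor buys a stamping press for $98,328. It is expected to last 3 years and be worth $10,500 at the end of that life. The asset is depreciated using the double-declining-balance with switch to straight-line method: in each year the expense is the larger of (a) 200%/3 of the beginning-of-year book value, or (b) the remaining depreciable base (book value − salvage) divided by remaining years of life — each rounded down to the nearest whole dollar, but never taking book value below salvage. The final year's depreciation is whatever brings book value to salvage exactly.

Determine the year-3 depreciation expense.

$426

Depreciable base = $98,328 − $10,500 = $87,828.
Year 1: DB = ⌊$98,328 × 200%/3⌋ = $65,552; SL = ⌊$87,828/3⌋ = $29,276 → take DB $65,552. Book value $32,776.
Year 2: DB = ⌊$32,776 × 200%/3⌋ = $21,850; SL = ⌊$22,276/2⌋ = $11,138 → take DB $21,850. Book value $10,926.
Year 3 (final): $10,926 − $10,500 = $426. Book value $10,500.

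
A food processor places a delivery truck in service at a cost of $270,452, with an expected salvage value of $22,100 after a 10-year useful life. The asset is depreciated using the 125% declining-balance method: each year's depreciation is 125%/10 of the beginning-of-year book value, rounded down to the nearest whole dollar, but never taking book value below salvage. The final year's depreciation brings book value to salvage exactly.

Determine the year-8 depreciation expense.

$13,276

Depreciable base = $270,452 − $22,100 = $248,352.
Year 1: ⌊$270,452 × 125%/10⌋ = $33,806. Book value $236,646.
Year 2: ⌊$236,646 × 125%/10⌋ = $29,580. Book value $207,066.
Year 3: ⌊$207,066 × 125%/10⌋ = $25,883. Book value $181,183.
Year 4: ⌊$181,183 × 125%/10⌋ = $22,647. Book value $158,536.
Year 5: ⌊$158,536 × 125%/10⌋ = $19,817. Book value $138,719.
Year 6: ⌊$138,719 × 125%/10⌋ = $17,339. Book value $121,380.
Year 7: ⌊$121,380 × 125%/10⌋ = $15,172. Book value $106,208.
Year 8: ⌊$106,208 × 125%/10⌋ = $13,276. Book value $92,932.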